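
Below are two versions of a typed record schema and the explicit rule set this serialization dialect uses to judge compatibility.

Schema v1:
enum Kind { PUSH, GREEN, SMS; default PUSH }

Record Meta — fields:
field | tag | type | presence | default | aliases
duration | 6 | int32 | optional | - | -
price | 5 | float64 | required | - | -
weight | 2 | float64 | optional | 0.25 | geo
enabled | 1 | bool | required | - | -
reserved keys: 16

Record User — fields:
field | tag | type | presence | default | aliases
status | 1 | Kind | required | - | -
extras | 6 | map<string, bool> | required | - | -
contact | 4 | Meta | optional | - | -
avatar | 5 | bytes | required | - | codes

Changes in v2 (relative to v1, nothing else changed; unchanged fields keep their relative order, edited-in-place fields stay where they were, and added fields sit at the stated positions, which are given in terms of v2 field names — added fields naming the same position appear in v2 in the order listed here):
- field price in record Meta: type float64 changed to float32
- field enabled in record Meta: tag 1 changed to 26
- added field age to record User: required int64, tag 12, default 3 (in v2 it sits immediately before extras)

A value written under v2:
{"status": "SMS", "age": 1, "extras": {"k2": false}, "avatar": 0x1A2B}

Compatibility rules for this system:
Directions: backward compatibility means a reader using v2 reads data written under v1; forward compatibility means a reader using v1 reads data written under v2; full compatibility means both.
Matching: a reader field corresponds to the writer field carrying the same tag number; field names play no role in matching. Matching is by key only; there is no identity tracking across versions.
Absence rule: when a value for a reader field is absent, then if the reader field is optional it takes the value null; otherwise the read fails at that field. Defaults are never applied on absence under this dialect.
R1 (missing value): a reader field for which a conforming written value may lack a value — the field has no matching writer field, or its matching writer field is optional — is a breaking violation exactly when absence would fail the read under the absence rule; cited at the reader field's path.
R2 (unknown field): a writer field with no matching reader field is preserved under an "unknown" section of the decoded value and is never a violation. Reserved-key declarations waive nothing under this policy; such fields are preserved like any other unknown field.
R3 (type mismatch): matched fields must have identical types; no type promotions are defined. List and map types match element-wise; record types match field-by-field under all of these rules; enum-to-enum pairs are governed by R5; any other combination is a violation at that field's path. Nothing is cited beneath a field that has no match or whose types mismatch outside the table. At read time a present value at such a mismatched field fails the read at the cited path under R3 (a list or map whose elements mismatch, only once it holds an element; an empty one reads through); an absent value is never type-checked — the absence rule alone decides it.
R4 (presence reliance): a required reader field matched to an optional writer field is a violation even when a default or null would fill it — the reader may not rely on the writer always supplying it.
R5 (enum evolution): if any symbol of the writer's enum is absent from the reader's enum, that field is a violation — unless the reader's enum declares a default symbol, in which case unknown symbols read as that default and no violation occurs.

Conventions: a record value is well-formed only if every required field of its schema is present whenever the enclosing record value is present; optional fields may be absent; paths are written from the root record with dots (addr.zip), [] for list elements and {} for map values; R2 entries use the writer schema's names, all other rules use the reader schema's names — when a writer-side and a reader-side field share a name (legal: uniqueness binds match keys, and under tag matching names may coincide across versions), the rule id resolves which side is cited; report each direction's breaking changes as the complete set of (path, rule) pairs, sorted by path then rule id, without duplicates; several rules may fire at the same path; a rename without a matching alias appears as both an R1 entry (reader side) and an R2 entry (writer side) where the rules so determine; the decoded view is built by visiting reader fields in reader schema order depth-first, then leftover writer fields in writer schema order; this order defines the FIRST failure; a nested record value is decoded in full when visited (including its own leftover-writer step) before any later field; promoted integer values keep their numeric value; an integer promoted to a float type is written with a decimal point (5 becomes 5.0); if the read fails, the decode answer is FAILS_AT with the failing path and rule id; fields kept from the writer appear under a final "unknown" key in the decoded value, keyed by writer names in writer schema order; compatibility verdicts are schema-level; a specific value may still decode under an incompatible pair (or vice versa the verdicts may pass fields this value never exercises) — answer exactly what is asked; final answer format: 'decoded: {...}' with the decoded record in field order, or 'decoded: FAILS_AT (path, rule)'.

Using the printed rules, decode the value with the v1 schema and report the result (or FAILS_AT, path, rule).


each type pair in User: writer, then reader
migrating the User value to v1:
  status := "SMS"
  extras := {"k2": false}
  contact := null (absent, optional -> null)
  avatar := 0x1A2B
  writer age: kept under "unknown"
  => decoded: {"status": "SMS", "extras": {"k2": false}, "contact": null, "avatar": 0x1A2B, "unknown": {"age": 1}}
diffs on User not affecting the asked answer:
  field price in record Meta: type float64 changed to float32 -> affects the rule determinations only; this particular User value decodes identically
  field enabled in record Meta: tag 1 changed to 26 -> affects the rule determinations only; this particular User value decodes identically

decoded: {"status": "SMS", "extras": {"k2": false}, "contact": null, "avatar": 0x1A2B, "unknown": {"age": 1}}


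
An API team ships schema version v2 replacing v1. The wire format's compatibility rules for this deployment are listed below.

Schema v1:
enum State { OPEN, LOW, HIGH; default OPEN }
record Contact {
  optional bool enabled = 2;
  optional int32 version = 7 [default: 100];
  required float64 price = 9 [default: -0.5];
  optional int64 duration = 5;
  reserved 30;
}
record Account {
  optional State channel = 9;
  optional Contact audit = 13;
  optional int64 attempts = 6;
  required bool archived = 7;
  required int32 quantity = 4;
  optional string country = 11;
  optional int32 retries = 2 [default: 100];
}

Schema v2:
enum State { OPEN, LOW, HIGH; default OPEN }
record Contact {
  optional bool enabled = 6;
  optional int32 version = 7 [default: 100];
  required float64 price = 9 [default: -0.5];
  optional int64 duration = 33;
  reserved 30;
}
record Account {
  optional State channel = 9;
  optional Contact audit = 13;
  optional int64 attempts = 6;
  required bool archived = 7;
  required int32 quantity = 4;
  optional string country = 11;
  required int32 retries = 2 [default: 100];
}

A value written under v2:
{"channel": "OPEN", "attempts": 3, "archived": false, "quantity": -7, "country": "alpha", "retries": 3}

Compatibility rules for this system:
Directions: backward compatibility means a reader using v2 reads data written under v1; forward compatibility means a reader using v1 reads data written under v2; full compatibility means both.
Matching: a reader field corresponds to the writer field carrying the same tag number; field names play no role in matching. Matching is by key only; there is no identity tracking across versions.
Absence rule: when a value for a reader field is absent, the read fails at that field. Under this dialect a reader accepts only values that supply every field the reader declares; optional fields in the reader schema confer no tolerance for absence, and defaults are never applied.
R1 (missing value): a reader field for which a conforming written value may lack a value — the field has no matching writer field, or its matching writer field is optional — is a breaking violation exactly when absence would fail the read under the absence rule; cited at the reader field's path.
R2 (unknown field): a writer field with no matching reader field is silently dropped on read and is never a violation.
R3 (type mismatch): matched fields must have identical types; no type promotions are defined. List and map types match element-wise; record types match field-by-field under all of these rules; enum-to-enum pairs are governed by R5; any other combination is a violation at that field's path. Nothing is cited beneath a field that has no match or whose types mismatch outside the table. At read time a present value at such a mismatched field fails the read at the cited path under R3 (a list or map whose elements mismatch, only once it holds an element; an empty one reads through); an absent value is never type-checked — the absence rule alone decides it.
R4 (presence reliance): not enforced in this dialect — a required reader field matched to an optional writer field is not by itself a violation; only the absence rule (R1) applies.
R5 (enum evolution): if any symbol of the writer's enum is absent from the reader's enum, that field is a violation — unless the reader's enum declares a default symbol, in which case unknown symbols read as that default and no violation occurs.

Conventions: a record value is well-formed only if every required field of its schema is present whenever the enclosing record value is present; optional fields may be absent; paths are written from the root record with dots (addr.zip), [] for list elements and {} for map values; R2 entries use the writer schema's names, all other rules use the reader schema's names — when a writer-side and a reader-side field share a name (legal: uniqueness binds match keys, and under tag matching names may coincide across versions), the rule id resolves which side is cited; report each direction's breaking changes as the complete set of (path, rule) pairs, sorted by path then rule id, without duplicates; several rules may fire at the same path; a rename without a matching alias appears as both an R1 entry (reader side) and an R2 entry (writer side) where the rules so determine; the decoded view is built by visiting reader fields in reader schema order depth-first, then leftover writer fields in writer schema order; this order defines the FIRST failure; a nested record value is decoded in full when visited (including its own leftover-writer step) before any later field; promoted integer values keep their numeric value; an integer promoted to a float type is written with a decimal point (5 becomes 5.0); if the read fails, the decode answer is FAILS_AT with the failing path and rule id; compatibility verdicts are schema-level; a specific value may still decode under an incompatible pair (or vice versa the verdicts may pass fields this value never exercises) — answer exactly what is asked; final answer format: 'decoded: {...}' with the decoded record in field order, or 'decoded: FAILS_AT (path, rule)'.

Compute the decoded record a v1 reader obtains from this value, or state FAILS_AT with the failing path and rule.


in Account below, arrows point writer -> reader
migrating the Account value to v1:
  channel := "OPEN"
  read fails at audit under R1 (no fill)
  => FAILS_AT (audit, R1)
the other Account changes do not affect what is asked:
  field enabled in record Contact: tag 2 changed to 6 -> triggers nothing under the printed rules; the Account answer is the same either way
  field duration in record Contact: tag 5 changed to 33 -> triggers nothing under the printed rules; the Account answer is the same either way
  field retries in record Account: optional changed to required -> changes Account's schema-level verdicts only — the decode of this value is the same

decoded: FAILS_AT (audit, R1)


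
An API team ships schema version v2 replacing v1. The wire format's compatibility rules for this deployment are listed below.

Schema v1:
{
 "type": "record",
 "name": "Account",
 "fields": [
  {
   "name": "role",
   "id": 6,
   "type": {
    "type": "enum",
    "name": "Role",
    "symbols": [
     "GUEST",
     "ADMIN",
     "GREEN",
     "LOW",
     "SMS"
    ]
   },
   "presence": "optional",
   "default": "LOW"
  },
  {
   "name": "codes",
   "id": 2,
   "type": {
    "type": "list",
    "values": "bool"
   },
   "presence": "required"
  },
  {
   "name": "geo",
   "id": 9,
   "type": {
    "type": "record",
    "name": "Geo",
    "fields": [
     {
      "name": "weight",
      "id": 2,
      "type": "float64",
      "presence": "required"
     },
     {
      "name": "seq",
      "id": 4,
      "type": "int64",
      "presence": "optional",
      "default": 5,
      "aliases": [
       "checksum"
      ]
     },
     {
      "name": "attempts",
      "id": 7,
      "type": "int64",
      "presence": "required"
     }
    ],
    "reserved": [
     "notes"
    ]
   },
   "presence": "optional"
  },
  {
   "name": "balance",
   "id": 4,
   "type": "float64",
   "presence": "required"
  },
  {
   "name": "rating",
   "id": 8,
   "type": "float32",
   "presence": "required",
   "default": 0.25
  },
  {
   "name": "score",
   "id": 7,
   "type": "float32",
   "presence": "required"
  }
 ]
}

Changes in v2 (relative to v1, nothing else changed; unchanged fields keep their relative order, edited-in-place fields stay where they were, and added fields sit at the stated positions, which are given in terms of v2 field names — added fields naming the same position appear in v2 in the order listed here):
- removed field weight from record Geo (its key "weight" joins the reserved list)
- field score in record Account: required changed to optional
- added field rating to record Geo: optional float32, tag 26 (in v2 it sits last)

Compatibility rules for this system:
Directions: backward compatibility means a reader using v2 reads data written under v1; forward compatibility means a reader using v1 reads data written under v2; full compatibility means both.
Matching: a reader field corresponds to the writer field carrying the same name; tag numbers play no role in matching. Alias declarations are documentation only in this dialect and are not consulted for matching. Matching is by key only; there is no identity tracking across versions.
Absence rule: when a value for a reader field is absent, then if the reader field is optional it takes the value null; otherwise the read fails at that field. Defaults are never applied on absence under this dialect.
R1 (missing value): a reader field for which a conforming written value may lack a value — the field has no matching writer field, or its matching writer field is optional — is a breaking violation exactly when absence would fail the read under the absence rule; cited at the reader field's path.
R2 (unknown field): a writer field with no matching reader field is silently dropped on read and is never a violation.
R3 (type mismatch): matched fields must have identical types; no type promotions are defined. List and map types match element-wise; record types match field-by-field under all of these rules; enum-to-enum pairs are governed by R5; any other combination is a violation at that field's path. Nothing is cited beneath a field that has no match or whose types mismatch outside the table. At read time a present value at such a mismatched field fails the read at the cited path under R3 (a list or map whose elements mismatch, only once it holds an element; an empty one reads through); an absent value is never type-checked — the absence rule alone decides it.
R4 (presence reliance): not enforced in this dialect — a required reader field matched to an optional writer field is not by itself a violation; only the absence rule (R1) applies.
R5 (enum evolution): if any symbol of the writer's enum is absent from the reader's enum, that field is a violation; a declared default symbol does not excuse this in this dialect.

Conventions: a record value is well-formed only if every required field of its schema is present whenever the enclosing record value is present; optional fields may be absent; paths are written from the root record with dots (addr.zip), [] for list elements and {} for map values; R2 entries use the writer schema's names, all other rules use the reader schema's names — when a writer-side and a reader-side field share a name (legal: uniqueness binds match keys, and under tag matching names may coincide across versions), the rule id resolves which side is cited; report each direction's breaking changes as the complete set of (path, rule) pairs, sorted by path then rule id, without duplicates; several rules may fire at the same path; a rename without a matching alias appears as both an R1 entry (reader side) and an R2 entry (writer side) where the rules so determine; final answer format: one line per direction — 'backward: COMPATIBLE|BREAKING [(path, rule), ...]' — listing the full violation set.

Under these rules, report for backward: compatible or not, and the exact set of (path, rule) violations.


backward: COMPATIBLE []

in Account below, arrows point writer -> reader
checking backward for Account: reader v2 against writer v1:
  role: Role -> Role, writer optional; from role
  codes: list<bool> -> list<bool>, writer required; from codes
  geo: Geo -> Geo, writer optional; from geo
  balance: float64 -> float64, writer required; from balance
  rating: float32 -> float32, writer required; from rating
  score: float32 -> float32, writer required; from score
  geo.seq: int64 -> int64, writer optional; from geo.seq
  geo.attempts: int64 -> int64, writer required; from geo.attempts
  no writer field matches reader geo.rating
  writer field geo.weight has no reader counterpart
  => backward: COMPATIBLE
the other Account changes do not affect what is asked:
  removed field weight from record Geo (its key "weight" joins the reserved list) -> matters only for Account's forward compatibility — outside the asked direction
  field score in record Account: required changed to optional -> matters only for Account's forward compatibility — outside the asked direction
  added field rating to record Geo: optional float32, tag 26 (in v2 it sits last) -> inert for the asked Account verdict: nothing fires


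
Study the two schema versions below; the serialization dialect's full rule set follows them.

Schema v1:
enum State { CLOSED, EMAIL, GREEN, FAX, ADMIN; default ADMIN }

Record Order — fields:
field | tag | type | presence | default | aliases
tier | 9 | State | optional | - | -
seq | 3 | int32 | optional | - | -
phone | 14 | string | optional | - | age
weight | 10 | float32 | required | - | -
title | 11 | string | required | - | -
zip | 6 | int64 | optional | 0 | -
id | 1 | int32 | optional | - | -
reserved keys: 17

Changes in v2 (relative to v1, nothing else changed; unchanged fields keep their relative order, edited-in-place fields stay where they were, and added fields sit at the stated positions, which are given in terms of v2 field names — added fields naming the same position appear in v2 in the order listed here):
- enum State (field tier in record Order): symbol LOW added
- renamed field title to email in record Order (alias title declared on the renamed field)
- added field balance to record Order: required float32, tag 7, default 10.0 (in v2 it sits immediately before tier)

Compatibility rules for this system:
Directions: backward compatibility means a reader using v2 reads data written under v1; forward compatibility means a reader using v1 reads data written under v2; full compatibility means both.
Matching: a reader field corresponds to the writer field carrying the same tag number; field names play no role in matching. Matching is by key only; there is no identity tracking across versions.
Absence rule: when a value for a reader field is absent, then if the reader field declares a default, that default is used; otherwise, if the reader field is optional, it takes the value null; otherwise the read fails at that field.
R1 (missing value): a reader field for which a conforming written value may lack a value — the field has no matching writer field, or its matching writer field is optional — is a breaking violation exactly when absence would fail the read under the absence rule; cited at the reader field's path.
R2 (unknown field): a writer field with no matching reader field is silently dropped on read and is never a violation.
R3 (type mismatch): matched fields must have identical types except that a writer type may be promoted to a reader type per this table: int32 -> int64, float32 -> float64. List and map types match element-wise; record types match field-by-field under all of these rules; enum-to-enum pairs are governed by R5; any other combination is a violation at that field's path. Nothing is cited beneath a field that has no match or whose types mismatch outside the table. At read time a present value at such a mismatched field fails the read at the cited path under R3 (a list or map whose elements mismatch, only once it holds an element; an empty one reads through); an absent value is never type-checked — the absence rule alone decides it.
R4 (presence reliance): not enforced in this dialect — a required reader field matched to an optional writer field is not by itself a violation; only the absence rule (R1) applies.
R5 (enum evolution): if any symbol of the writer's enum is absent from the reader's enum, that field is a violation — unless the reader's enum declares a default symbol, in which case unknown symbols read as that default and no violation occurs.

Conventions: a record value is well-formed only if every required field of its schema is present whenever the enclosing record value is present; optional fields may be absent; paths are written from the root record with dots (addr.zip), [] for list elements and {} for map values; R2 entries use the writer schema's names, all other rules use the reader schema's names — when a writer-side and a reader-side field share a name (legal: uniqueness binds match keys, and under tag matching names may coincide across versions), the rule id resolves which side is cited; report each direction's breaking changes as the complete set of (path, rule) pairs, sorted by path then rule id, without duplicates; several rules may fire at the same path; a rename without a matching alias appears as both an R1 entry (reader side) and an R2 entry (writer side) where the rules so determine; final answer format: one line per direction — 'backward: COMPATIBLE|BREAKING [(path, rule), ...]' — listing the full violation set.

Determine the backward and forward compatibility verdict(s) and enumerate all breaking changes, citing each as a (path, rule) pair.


each type pair in Order: writer, then reader
backward analysis of Order with v2 as reader and v1 as writer:
  balance: no writer-side match
  tier: paired with writer tier (State -> State; writer optional)
  seq: paired with writer seq (int32 -> int32; writer optional)
  phone: paired with writer phone (string -> string; writer optional)
  weight: paired with writer weight (float32 -> float32; writer required)
  email: paired with writer title (string -> string; writer required)
  zip: paired with writer zip (int64 -> int64; writer optional)
  id: paired with writer id (int32 -> int32; writer optional)
  => no violations; backward on Order: COMPATIBLE
forward analysis of Order with v1 as reader and v2 as writer:
  tier: paired with writer tier (State -> State; writer optional)
  seq: paired with writer seq (int32 -> int32; writer optional)
  phone: paired with writer phone (string -> string; writer optional)
  weight: paired with writer weight (float32 -> float32; writer required)
  title: paired with writer email (string -> string; writer required)
  zip: paired with writer zip (int64 -> int64; writer optional)
  id: paired with writer id (int32 -> int32; writer optional)
  writer field balance has no reader counterpart
  => no violations; forward on Order: COMPATIBLE

backward: COMPATIBLE []; forward: COMPATIBLE []


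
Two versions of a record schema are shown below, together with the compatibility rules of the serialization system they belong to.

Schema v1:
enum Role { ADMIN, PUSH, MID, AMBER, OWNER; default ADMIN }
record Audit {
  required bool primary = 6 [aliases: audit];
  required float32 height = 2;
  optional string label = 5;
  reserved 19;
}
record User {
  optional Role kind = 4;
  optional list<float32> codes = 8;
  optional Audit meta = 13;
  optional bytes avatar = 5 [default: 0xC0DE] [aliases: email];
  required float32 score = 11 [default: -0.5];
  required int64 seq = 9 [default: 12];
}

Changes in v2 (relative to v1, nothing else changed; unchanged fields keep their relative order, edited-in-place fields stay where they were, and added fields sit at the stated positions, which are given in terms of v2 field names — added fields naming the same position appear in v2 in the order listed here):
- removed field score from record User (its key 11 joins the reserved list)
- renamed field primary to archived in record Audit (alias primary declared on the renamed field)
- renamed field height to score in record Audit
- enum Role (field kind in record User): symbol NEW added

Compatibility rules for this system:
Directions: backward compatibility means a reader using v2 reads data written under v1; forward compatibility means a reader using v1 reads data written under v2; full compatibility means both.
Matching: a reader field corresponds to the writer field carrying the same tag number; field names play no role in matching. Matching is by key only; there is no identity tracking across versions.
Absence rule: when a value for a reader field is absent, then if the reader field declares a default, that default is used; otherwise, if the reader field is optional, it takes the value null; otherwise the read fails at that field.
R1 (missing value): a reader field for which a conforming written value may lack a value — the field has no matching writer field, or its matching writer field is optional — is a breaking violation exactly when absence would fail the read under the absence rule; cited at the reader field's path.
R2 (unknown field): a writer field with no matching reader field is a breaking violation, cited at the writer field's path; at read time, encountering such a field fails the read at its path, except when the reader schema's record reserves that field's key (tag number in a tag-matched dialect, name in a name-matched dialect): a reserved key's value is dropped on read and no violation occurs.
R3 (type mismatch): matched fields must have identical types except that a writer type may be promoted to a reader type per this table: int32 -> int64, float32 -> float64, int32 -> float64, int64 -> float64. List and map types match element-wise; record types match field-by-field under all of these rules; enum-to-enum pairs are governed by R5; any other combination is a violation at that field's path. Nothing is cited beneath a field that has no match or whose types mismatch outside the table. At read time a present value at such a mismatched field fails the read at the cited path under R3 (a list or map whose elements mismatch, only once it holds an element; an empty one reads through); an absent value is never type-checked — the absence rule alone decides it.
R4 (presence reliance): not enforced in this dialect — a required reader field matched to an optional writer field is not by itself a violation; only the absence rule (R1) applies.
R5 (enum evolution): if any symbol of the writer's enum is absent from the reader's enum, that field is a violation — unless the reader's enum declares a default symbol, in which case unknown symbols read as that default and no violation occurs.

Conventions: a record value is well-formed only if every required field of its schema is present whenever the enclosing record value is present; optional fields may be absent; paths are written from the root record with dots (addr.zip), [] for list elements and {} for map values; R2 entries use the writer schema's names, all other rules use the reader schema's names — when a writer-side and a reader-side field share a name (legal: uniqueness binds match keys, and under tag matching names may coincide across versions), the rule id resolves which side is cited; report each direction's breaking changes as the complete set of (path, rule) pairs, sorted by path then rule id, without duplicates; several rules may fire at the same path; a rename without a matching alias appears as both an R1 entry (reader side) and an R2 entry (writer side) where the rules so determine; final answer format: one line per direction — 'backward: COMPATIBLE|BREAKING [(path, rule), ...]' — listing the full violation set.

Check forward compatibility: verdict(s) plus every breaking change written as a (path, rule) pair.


in User below, arrows point writer -> reader
checking forward for User: reader v1 against writer v2:
  Role -> Role, writer optional: kind aligns to kind
  list<float32> -> list<float32>, writer optional: codes aligns to codes
  Audit -> Audit, writer optional: meta aligns to meta
  bytes -> bytes, writer optional: avatar aligns to avatar
  score has no writer counterpart
  int64 -> int64, writer required: seq aligns to seq
  bool -> bool, writer required: meta.primary aligns to meta.archived
  float32 -> float32, writer required: meta.height aligns to meta.score
  string -> string, writer optional: meta.label aligns to meta.label
  => no violations; forward on User: COMPATIBLE
checking off the User differences that do not matter here:
  removed field score from record User (its key 11 joins the reserved list) -> fires no rule on User, leaving the asked answer as it is
  renamed field primary to archived in record Audit (alias primary declared on the renamed field) -> fires no rule on User, leaving the asked answer as it is
  renamed field height to score in record Audit -> fires no rule on User, leaving the asked answer as it is
  enum Role (field kind in record User): symbol NEW added -> fires no rule on User, leaving the asked answer as it is

forward: COMPATIBLE []


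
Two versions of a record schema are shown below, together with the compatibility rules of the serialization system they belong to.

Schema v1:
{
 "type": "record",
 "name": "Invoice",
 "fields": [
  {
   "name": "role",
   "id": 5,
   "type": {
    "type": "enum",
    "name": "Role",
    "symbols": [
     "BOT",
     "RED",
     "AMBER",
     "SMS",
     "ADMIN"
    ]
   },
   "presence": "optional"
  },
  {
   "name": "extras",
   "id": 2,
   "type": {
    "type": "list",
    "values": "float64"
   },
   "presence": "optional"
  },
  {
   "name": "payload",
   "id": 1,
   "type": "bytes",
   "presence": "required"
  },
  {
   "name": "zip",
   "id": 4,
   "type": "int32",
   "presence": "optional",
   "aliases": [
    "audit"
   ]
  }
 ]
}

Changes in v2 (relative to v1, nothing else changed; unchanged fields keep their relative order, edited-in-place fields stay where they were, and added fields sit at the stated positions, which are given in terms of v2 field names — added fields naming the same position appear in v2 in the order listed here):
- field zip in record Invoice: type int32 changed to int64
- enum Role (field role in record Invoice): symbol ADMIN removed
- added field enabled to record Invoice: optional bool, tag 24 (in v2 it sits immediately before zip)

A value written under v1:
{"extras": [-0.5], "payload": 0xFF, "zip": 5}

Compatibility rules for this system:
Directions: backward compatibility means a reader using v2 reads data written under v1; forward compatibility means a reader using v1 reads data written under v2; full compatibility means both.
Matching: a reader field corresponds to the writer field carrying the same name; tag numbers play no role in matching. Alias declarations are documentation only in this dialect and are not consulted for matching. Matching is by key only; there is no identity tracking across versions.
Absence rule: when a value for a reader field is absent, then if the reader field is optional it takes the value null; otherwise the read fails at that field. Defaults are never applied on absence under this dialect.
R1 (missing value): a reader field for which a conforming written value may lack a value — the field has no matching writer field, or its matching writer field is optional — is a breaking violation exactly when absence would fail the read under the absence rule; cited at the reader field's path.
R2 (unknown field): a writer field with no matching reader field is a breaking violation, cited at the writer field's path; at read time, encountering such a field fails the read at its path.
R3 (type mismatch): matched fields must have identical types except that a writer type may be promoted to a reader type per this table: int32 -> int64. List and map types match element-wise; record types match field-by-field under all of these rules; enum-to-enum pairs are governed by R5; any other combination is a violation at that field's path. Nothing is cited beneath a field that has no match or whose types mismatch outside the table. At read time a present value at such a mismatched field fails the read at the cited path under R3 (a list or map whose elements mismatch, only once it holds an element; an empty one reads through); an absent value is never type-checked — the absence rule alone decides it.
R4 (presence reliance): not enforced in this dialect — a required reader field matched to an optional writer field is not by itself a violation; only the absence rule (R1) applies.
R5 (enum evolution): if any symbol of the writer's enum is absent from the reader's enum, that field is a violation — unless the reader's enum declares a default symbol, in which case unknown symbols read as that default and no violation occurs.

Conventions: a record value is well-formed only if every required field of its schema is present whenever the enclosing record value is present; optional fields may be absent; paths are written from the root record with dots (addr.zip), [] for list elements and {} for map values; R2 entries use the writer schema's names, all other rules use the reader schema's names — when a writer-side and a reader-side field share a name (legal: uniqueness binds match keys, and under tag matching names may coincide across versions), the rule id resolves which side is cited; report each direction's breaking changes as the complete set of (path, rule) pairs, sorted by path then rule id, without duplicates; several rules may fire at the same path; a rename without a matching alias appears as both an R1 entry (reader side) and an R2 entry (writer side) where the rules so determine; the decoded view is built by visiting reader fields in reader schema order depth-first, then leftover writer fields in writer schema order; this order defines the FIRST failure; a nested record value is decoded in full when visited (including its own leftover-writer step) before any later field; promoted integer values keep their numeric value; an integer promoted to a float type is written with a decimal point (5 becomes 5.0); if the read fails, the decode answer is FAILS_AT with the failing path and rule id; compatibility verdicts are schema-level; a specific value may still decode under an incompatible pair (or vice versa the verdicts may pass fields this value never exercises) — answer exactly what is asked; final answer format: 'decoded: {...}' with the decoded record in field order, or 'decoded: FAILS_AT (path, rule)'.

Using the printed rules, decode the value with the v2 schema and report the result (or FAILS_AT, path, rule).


decoded: {"role": null, "extras": [-0.5], "payload": 0xFF, "enabled": null, "zip": 5}

the writer's type comes first in each Invoice pair
migrating the Invoice value to v2:
  role := null (missing; optional => null)
  extras := [-0.5]
  payload := 0xFF
  enabled := null (missing; optional => null)
  zip := 5 (int32 -> int64)
  => decoded: {"role": null, "extras": [-0.5], "payload": 0xFF, "enabled": null, "zip": 5}
diffs on Invoice not affecting the asked answer:
  field zip in record Invoice: type int32 changed to int64 -> matters for Invoice compatibility verdicts, not for this value's decode
  enum Role (field role in record Invoice): symbol ADMIN removed -> matters for Invoice compatibility verdicts, not for this value's decode


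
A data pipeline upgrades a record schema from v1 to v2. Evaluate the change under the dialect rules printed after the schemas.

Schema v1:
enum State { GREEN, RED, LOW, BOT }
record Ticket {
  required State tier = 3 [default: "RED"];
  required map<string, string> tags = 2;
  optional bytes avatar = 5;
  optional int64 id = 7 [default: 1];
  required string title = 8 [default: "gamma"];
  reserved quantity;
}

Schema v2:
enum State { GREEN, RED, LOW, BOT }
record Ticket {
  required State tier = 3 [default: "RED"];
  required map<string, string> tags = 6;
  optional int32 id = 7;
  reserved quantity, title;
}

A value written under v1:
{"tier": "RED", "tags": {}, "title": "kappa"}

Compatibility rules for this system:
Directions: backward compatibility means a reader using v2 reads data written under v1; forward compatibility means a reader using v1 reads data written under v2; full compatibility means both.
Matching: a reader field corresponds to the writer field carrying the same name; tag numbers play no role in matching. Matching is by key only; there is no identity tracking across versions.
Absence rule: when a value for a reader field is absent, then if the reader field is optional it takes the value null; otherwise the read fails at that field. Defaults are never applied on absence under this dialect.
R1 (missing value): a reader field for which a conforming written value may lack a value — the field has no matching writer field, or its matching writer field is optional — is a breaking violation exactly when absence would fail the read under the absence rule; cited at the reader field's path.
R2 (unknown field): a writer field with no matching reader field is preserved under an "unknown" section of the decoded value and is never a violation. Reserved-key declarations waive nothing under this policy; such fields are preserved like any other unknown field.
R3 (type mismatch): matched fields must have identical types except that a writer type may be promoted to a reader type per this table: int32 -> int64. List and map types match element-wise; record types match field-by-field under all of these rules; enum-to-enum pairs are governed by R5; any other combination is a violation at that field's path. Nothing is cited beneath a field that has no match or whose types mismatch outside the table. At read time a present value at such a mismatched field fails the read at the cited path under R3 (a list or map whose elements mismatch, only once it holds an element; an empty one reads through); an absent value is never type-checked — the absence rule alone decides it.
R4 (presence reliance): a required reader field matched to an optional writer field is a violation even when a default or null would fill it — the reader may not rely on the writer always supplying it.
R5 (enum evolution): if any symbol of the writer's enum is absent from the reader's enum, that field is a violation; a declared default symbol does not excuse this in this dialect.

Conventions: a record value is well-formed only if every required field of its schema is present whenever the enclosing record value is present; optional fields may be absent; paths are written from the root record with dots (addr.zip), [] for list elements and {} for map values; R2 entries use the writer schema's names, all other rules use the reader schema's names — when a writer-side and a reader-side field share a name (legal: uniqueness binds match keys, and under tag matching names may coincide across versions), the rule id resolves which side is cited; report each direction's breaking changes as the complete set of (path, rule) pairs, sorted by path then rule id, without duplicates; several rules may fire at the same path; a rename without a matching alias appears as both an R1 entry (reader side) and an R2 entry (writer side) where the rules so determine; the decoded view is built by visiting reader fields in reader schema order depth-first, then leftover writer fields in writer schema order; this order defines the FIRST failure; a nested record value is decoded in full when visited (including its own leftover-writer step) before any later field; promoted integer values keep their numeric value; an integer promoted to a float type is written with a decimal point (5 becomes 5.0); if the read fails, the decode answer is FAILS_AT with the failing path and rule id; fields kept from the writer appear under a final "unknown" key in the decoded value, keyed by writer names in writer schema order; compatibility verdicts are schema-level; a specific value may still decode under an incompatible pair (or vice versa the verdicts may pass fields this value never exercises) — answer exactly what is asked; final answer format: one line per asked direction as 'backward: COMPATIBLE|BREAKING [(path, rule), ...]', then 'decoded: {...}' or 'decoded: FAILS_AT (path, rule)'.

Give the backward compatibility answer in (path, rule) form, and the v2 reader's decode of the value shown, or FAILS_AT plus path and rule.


arrows below run writer -> reader for Ticket
backward on Ticket — v2 reading data written by v1:
  tier: State -> State, writer required; from tier
  tags: map<string, string> -> map<string, string>, writer required; from tags
  id: int64 -> int32, writer optional; from id
  writer avatar: unknown to reader
  writer title: unknown to reader
  R3 fires at id
  => 1 violation(s): backward is BREAKING for Ticket
decode (reader v2):
  tier := "RED"
  tags := {}
  id := null (not supplied -> null)
  writer title: kept under "unknown"
  => decoded: {"tier": "RED", "tags": {}, "id": null, "unknown": {"title": "kappa"}}
diffs on Ticket not affecting the asked answer:
  field tags in record Ticket: tag 2 changed to 6 -> fires no rule on Ticket, leaving the asked answer as it is

backward: BREAKING [(id, R3)]; decoded: {"tier": "RED", "tags": {}, "id": null, "unknown": {"title": "kappa"}}
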